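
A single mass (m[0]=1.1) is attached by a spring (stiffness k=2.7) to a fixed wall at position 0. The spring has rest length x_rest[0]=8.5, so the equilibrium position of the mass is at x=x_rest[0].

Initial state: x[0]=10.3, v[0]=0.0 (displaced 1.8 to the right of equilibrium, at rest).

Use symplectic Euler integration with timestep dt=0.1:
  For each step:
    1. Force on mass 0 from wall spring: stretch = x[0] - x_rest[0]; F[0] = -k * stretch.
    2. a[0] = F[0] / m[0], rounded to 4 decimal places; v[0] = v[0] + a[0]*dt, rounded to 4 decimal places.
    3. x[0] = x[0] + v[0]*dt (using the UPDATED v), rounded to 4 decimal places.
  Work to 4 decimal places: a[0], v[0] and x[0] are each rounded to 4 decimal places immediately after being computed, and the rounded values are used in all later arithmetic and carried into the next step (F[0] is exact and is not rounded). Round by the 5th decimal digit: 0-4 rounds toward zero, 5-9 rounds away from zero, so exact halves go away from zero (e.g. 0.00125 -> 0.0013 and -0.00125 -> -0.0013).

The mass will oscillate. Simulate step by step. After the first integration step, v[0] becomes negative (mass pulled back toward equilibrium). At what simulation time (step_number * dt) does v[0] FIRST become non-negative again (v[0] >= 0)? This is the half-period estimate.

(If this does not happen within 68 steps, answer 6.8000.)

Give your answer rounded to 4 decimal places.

Answer: 2.1000

Derivation:
Step 0: x=[10.3000] v=[0.0000]
Step 1: x=[10.2558] v=[-0.4418]
Step 2: x=[10.1685] v=[-0.8728]
Step 3: x=[10.0403] v=[-1.2823]
Step 4: x=[9.8743] v=[-1.6604]
Step 5: x=[9.6745] v=[-1.9977]
Step 6: x=[9.4459] v=[-2.2860]
Step 7: x=[9.1941] v=[-2.5182]
Step 8: x=[8.9252] v=[-2.6886]
Step 9: x=[8.6459] v=[-2.7930]
Step 10: x=[8.3630] v=[-2.8288]
Step 11: x=[8.0835] v=[-2.7952]
Step 12: x=[7.8142] v=[-2.6930]
Step 13: x=[7.5617] v=[-2.5247]
Step 14: x=[7.3323] v=[-2.2944]
Step 15: x=[7.1315] v=[-2.0078]
Step 16: x=[6.9643] v=[-1.6719]
Step 17: x=[6.8348] v=[-1.2950]
Step 18: x=[6.7462] v=[-0.8863]
Step 19: x=[6.7006] v=[-0.4558]
Step 20: x=[6.6992] v=[-0.0141]
Step 21: x=[6.7420] v=[0.4279]
First v>=0 after going negative at step 21, time=2.1000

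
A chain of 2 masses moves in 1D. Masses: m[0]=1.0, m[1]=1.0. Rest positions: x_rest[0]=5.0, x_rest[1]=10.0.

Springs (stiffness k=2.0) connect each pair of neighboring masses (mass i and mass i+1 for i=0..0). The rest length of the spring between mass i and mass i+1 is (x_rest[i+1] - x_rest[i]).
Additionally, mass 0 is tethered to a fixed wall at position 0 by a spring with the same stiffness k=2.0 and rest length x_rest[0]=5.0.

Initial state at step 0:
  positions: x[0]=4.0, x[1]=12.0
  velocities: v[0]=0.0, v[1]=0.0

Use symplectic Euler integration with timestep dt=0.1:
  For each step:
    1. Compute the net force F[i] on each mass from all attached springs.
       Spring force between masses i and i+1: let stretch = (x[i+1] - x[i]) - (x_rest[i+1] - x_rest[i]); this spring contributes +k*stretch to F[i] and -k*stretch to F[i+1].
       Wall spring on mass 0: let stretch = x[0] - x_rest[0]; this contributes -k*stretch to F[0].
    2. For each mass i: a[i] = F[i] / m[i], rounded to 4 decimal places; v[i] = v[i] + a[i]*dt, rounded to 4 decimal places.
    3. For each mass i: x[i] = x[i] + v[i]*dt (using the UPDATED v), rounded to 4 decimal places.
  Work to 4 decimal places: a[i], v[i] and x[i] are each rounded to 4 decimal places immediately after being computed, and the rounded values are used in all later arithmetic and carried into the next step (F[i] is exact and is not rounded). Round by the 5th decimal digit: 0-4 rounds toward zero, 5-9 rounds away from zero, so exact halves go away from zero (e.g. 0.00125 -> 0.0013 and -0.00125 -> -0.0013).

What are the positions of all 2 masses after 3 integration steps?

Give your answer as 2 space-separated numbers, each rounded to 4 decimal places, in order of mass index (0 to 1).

Answer: 4.4582 11.6539

Derivation:
Step 0: x=[4.0000 12.0000] v=[0.0000 0.0000]
Step 1: x=[4.0800 11.9400] v=[0.8000 -0.6000]
Step 2: x=[4.2356 11.8228] v=[1.5560 -1.1720]
Step 3: x=[4.4582 11.6539] v=[2.2263 -1.6894]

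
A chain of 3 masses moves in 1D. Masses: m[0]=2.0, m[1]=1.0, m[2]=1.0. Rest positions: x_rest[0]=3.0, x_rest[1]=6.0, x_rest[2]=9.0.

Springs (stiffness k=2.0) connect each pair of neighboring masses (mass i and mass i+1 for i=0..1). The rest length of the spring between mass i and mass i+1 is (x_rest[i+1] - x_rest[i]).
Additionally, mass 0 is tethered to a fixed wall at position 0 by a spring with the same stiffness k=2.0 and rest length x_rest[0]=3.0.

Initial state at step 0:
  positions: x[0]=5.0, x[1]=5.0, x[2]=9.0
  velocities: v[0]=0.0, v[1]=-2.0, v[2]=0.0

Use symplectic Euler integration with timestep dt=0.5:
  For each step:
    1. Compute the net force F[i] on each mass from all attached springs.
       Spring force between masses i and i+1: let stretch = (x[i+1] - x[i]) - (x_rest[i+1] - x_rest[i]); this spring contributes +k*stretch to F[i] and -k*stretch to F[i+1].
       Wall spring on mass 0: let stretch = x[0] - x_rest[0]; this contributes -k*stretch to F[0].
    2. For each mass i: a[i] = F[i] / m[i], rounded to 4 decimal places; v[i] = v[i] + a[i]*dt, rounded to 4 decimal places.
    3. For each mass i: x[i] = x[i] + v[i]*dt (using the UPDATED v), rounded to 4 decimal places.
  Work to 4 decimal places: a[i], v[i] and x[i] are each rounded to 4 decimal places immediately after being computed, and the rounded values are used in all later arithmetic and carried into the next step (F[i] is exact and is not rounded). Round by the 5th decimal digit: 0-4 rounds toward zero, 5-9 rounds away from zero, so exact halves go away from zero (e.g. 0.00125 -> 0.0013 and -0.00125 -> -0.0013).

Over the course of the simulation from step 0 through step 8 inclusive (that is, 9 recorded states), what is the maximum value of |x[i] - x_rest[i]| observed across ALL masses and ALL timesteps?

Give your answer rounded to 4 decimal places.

Answer: 3.1883

Derivation:
Step 0: x=[5.0000 5.0000 9.0000] v=[0.0000 -2.0000 0.0000]
Step 1: x=[3.7500 6.0000 8.5000] v=[-2.5000 2.0000 -1.0000]
Step 2: x=[2.1250 7.1250 8.2500] v=[-3.2500 2.2500 -0.5000]
Step 3: x=[1.2188 6.3125 8.9375] v=[-1.8125 -1.6250 1.3750]
Step 4: x=[1.2813 4.2657 9.8125] v=[0.1250 -4.0937 1.7500]
Step 5: x=[1.7696 3.5001 9.4141] v=[0.9766 -1.5313 -0.7968]
Step 6: x=[2.2482 4.8262 7.5587] v=[0.9571 2.6522 -3.7108]
Step 7: x=[2.8092 6.2296 5.8371] v=[1.1220 2.8067 -3.4433]
Step 8: x=[3.5230 5.7265 5.8117] v=[1.4276 -1.0062 -0.0508]
Max displacement = 3.1883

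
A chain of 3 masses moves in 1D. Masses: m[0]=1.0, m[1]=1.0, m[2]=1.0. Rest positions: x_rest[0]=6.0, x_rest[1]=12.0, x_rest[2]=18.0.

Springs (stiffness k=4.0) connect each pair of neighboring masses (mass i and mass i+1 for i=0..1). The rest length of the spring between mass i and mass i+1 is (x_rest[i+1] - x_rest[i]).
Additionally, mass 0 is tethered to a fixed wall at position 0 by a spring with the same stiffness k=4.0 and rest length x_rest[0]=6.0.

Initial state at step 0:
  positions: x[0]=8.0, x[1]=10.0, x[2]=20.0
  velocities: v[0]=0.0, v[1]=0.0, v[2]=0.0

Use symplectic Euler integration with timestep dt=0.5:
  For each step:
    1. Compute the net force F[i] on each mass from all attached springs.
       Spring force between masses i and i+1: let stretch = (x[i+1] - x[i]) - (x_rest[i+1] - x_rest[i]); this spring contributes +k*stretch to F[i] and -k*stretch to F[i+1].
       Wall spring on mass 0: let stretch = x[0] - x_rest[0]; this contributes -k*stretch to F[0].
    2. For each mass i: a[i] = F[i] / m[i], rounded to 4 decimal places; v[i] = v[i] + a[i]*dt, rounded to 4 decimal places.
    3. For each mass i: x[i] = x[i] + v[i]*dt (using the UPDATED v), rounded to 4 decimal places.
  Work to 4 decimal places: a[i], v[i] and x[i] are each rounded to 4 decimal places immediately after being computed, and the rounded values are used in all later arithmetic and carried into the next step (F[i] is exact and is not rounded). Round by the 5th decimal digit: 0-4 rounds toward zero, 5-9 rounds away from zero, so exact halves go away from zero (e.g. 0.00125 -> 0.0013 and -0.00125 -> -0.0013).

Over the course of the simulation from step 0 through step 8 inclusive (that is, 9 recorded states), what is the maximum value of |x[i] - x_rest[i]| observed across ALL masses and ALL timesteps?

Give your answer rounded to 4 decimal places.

Answer: 6.0000

Derivation:
Step 0: x=[8.0000 10.0000 20.0000] v=[0.0000 0.0000 0.0000]
Step 1: x=[2.0000 18.0000 16.0000] v=[-12.0000 16.0000 -8.0000]
Step 2: x=[10.0000 8.0000 20.0000] v=[16.0000 -20.0000 8.0000]
Step 3: x=[6.0000 12.0000 18.0000] v=[-8.0000 8.0000 -4.0000]
Step 4: x=[2.0000 16.0000 16.0000] v=[-8.0000 8.0000 -4.0000]
Step 5: x=[10.0000 6.0000 20.0000] v=[16.0000 -20.0000 8.0000]
Step 6: x=[4.0000 14.0000 16.0000] v=[-12.0000 16.0000 -8.0000]
Step 7: x=[4.0000 14.0000 16.0000] v=[0.0000 0.0000 0.0000]
Step 8: x=[10.0000 6.0000 20.0000] v=[12.0000 -16.0000 8.0000]
Max displacement = 6.0000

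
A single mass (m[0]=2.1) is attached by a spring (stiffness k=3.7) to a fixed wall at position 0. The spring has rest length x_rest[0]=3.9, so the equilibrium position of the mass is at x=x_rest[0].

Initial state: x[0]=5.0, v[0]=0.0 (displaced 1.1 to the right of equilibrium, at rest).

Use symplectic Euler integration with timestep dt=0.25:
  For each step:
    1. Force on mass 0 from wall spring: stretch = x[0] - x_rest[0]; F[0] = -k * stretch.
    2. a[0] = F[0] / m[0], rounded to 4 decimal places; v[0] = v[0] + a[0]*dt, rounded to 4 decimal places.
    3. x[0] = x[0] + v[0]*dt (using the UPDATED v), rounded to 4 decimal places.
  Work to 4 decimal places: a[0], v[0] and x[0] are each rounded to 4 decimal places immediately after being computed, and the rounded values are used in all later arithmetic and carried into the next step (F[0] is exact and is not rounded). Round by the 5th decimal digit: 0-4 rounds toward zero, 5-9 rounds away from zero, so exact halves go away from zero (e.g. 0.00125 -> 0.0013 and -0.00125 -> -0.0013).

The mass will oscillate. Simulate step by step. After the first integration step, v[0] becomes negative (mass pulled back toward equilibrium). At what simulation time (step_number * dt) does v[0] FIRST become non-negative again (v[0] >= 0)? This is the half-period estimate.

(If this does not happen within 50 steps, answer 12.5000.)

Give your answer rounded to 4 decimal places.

Answer: 2.5000

Derivation:
Step 0: x=[5.0000] v=[0.0000]
Step 1: x=[4.8789] v=[-0.4845]
Step 2: x=[4.6500] v=[-0.9157]
Step 3: x=[4.3385] v=[-1.2461]
Step 4: x=[3.9787] v=[-1.4393]
Step 5: x=[3.6102] v=[-1.4740]
Step 6: x=[3.2736] v=[-1.3464]
Step 7: x=[3.0060] v=[-1.0705]
Step 8: x=[2.8368] v=[-0.6767]
Step 9: x=[2.7847] v=[-0.2084]
Step 10: x=[2.8554] v=[0.2829]
First v>=0 after going negative at step 10, time=2.5000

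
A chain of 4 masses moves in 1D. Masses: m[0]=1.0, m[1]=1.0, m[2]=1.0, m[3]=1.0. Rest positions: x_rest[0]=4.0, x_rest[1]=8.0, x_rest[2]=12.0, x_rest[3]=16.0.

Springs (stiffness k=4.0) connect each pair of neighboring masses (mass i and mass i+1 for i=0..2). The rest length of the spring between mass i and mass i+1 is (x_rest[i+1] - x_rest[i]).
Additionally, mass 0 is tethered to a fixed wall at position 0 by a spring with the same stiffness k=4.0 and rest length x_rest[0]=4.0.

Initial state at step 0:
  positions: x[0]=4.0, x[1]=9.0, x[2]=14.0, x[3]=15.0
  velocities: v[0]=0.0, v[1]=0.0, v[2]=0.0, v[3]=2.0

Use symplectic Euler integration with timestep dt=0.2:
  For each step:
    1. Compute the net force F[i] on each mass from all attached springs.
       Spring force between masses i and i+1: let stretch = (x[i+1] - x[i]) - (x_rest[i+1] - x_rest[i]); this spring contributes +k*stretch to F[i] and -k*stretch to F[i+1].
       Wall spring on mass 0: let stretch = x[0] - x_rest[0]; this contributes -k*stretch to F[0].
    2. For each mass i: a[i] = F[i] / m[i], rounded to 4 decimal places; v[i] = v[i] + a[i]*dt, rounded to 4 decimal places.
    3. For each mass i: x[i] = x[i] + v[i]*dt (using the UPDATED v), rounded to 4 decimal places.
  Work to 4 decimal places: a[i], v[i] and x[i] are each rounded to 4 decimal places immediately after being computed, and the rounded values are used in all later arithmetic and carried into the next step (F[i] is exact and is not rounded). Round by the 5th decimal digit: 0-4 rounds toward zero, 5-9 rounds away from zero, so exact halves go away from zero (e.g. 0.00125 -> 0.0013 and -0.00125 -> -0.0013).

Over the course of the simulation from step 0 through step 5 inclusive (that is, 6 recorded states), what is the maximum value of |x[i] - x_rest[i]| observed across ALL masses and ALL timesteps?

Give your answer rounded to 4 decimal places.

Step 0: x=[4.0000 9.0000 14.0000 15.0000] v=[0.0000 0.0000 0.0000 2.0000]
Step 1: x=[4.1600 9.0000 13.3600 15.8800] v=[0.8000 0.0000 -3.2000 4.4000]
Step 2: x=[4.4288 8.9232 12.4256 16.9968] v=[1.3440 -0.3840 -4.6720 5.5840]
Step 3: x=[4.7081 8.6877 11.6622 18.0222] v=[1.3965 -1.1776 -3.8170 5.1270]
Step 4: x=[4.8708 8.2914 11.4405 18.6700] v=[0.8137 -1.9817 -1.1086 3.2390]
Step 5: x=[4.8015 7.8516 11.8716 18.8011] v=[-0.3465 -2.1989 2.1557 0.6554]
Max displacement = 2.8011

Answer: 2.8011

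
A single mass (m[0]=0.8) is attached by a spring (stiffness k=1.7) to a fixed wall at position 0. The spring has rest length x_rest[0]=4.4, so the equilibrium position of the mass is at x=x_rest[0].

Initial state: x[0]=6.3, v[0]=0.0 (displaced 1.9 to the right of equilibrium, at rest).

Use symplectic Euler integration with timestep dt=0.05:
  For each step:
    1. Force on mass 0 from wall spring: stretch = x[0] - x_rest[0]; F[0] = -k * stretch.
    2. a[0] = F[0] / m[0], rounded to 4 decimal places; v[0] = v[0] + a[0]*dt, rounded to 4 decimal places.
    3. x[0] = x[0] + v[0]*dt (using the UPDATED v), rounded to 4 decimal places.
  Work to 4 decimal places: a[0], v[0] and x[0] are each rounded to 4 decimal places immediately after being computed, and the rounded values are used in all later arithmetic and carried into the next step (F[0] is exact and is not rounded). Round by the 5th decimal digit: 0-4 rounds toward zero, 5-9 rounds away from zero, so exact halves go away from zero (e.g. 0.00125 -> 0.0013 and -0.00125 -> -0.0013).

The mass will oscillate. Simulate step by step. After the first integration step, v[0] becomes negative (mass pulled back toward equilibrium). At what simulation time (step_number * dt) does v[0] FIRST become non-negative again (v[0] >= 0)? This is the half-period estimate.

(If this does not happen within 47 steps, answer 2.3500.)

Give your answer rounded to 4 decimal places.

Answer: 2.2000

Derivation:
Step 0: x=[6.3000] v=[0.0000]
Step 1: x=[6.2899] v=[-0.2019]
Step 2: x=[6.2698] v=[-0.4027]
Step 3: x=[6.2397] v=[-0.6014]
Step 4: x=[6.1999] v=[-0.7969]
Step 5: x=[6.1505] v=[-0.9881]
Step 6: x=[6.0918] v=[-1.1741]
Step 7: x=[6.0241] v=[-1.3539]
Step 8: x=[5.9478] v=[-1.5265]
Step 9: x=[5.8633] v=[-1.6910]
Step 10: x=[5.7710] v=[-1.8465]
Step 11: x=[5.6714] v=[-1.9922]
Step 12: x=[5.5650] v=[-2.1273]
Step 13: x=[5.4524] v=[-2.2511]
Step 14: x=[5.3343] v=[-2.3629]
Step 15: x=[5.2112] v=[-2.4622]
Step 16: x=[5.0838] v=[-2.5484]
Step 17: x=[4.9527] v=[-2.6211]
Step 18: x=[4.8187] v=[-2.6798]
Step 19: x=[4.6825] v=[-2.7243]
Step 20: x=[4.5448] v=[-2.7543]
Step 21: x=[4.4063] v=[-2.7697]
Step 22: x=[4.2678] v=[-2.7704]
Step 23: x=[4.1300] v=[-2.7564]
Step 24: x=[3.9936] v=[-2.7277]
Step 25: x=[3.8594] v=[-2.6845]
Step 26: x=[3.7280] v=[-2.6271]
Step 27: x=[3.6002] v=[-2.5557]
Step 28: x=[3.4767] v=[-2.4707]
Step 29: x=[3.3581] v=[-2.3726]
Step 30: x=[3.2450] v=[-2.2619]
Step 31: x=[3.1380] v=[-2.1392]
Step 32: x=[3.0377] v=[-2.0051]
Step 33: x=[2.9447] v=[-1.8604]
Step 34: x=[2.8594] v=[-1.7058]
Step 35: x=[2.7823] v=[-1.5421]
Step 36: x=[2.7138] v=[-1.3702]
Step 37: x=[2.6543] v=[-1.1910]
Step 38: x=[2.6040] v=[-1.0055]
Step 39: x=[2.5633] v=[-0.8147]
Step 40: x=[2.5323] v=[-0.6196]
Step 41: x=[2.5112] v=[-0.4212]
Step 42: x=[2.5002] v=[-0.2205]
Step 43: x=[2.4993] v=[-0.0186]
Step 44: x=[2.5085] v=[0.1834]
First v>=0 after going negative at step 44, time=2.2000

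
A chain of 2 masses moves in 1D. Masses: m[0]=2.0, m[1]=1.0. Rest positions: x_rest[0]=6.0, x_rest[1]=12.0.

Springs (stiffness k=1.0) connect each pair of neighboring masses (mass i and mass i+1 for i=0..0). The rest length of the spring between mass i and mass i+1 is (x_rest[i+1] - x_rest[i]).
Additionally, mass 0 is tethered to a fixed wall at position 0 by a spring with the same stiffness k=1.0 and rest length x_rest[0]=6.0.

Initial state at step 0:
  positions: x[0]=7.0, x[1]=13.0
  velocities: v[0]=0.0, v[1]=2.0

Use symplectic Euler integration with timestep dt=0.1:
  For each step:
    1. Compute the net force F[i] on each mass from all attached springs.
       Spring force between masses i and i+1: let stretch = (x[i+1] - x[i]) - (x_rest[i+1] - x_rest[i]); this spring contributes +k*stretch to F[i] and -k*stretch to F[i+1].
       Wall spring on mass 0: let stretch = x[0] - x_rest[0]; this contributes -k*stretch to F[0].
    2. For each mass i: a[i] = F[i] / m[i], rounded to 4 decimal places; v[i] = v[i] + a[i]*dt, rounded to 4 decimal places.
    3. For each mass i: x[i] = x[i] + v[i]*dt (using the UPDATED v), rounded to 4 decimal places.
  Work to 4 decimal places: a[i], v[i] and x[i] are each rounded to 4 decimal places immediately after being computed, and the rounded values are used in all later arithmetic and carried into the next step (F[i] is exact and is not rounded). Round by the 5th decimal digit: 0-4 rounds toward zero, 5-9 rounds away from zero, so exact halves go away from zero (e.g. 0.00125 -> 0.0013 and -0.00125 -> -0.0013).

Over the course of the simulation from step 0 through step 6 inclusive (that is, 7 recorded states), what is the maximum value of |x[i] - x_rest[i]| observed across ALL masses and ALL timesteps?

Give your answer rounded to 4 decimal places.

Answer: 2.1283

Derivation:
Step 0: x=[7.0000 13.0000] v=[0.0000 2.0000]
Step 1: x=[6.9950 13.2000] v=[-0.0500 2.0000]
Step 2: x=[6.9861 13.3980] v=[-0.0895 1.9795]
Step 3: x=[6.9743 13.5918] v=[-0.1182 1.9383]
Step 4: x=[6.9607 13.7795] v=[-0.1360 1.8766]
Step 5: x=[6.9464 13.9590] v=[-0.1431 1.7947]
Step 6: x=[6.9324 14.1283] v=[-0.1398 1.6934]
Max displacement = 2.1283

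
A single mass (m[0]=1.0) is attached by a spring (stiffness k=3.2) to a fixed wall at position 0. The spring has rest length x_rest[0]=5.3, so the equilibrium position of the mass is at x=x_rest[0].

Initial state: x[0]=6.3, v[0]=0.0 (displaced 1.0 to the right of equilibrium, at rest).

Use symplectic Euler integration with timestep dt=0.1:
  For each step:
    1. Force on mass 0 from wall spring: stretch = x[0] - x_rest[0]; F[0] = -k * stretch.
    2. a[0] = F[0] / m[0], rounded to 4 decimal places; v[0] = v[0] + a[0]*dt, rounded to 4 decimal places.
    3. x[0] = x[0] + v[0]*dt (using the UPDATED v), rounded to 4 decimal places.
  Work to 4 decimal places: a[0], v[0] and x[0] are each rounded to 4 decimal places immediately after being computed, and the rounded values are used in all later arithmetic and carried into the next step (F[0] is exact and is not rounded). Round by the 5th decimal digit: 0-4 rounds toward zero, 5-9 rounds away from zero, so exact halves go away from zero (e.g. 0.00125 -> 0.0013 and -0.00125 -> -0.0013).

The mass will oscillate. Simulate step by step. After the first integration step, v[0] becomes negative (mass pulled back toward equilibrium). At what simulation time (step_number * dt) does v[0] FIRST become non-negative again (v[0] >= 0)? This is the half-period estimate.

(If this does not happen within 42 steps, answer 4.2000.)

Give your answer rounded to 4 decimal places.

Step 0: x=[6.3000] v=[0.0000]
Step 1: x=[6.2680] v=[-0.3200]
Step 2: x=[6.2050] v=[-0.6298]
Step 3: x=[6.1131] v=[-0.9194]
Step 4: x=[5.9951] v=[-1.1796]
Step 5: x=[5.8549] v=[-1.4020]
Step 6: x=[5.6969] v=[-1.5796]
Step 7: x=[5.5262] v=[-1.7066]
Step 8: x=[5.3483] v=[-1.7790]
Step 9: x=[5.1689] v=[-1.7945]
Step 10: x=[4.9936] v=[-1.7526]
Step 11: x=[4.8281] v=[-1.6546]
Step 12: x=[4.6777] v=[-1.5036]
Step 13: x=[4.5473] v=[-1.3045]
Step 14: x=[4.4409] v=[-1.0636]
Step 15: x=[4.3620] v=[-0.7887]
Step 16: x=[4.3132] v=[-0.4885]
Step 17: x=[4.2959] v=[-0.1727]
Step 18: x=[4.3108] v=[0.1486]
First v>=0 after going negative at step 18, time=1.8000

Answer: 1.8000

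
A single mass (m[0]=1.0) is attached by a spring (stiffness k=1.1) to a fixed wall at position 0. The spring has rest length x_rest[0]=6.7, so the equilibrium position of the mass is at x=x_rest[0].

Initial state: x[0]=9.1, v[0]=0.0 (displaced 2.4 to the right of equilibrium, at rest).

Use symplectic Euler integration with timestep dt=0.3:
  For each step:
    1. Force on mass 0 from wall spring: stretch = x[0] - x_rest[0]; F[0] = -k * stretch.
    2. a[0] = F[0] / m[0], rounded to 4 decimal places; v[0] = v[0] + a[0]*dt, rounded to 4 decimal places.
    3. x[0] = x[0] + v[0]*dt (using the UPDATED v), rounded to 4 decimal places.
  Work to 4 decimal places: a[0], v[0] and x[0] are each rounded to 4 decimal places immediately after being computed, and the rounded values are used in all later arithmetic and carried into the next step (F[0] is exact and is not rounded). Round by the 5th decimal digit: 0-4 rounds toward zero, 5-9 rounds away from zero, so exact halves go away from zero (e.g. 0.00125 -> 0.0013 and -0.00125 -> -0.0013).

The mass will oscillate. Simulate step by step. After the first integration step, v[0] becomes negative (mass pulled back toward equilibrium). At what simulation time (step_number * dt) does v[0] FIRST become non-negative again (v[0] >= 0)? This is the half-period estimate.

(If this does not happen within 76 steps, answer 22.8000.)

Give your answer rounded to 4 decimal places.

Step 0: x=[9.1000] v=[0.0000]
Step 1: x=[8.8624] v=[-0.7920]
Step 2: x=[8.4107] v=[-1.5056]
Step 3: x=[7.7897] v=[-2.0701]
Step 4: x=[7.0608] v=[-2.4297]
Step 5: x=[6.2962] v=[-2.5488]
Step 6: x=[5.5716] v=[-2.4155]
Step 7: x=[4.9587] v=[-2.0431]
Step 8: x=[4.5182] v=[-1.4685]
Step 9: x=[4.2937] v=[-0.7485]
Step 10: x=[4.3074] v=[0.0456]
First v>=0 after going negative at step 10, time=3.0000

Answer: 3.0000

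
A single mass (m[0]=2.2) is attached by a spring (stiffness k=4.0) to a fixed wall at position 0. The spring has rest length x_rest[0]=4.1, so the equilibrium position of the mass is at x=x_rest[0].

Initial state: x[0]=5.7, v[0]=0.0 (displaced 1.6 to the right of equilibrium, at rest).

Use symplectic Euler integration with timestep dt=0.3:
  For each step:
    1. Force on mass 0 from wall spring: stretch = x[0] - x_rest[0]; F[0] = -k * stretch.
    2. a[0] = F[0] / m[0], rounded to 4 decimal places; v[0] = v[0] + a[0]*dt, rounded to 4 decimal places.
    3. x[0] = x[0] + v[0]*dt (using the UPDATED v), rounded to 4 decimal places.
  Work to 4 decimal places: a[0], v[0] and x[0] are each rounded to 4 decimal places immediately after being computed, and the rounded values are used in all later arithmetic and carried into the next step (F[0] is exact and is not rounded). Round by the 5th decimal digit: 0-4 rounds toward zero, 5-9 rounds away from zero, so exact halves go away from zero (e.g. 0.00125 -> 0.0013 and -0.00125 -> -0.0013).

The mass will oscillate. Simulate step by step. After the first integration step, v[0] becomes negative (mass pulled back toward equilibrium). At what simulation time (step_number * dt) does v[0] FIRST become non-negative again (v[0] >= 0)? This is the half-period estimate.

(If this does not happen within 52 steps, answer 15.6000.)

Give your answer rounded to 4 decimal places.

Answer: 2.4000

Derivation:
Step 0: x=[5.7000] v=[0.0000]
Step 1: x=[5.4382] v=[-0.8727]
Step 2: x=[4.9574] v=[-1.6026]
Step 3: x=[4.3363] v=[-2.0703]
Step 4: x=[3.6765] v=[-2.1992]
Step 5: x=[3.0860] v=[-1.9682]
Step 6: x=[2.6615] v=[-1.4151]
Step 7: x=[2.4724] v=[-0.6305]
Step 8: x=[2.5496] v=[0.2573]
First v>=0 after going negative at step 8, time=2.4000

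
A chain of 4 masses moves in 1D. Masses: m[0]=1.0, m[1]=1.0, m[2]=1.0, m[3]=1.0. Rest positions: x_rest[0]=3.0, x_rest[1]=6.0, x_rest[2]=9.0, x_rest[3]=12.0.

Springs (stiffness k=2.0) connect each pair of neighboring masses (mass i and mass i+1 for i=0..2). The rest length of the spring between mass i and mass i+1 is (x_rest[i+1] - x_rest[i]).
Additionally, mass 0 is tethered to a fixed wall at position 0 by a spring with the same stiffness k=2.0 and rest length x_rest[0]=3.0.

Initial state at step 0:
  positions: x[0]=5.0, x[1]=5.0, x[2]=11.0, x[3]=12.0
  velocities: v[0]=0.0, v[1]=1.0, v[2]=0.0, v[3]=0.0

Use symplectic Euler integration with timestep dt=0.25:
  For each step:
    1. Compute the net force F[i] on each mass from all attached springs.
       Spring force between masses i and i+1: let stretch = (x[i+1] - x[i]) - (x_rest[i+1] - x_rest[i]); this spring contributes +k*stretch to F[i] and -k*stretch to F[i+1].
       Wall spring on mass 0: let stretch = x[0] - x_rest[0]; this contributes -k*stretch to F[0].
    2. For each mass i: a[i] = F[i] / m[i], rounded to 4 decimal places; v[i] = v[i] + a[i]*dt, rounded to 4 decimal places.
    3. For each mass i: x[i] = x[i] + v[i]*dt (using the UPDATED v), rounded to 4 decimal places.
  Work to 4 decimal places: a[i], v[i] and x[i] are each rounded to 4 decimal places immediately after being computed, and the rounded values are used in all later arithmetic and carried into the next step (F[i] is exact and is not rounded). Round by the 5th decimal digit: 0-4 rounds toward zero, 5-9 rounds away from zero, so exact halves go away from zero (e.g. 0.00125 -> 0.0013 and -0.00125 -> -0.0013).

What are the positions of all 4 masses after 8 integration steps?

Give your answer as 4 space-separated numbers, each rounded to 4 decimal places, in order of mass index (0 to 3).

Step 0: x=[5.0000 5.0000 11.0000 12.0000] v=[0.0000 1.0000 0.0000 0.0000]
Step 1: x=[4.3750 6.0000 10.3750 12.2500] v=[-2.5000 4.0000 -2.5000 1.0000]
Step 2: x=[3.4063 7.3438 9.4375 12.6406] v=[-3.8750 5.3750 -3.7500 1.5625]
Step 3: x=[2.5040 8.4571 8.6387 13.0059] v=[-3.6094 4.4531 -3.1953 1.4610]
Step 4: x=[2.0328 8.8490 8.3631 13.2003] v=[-1.8849 1.5674 -1.1025 0.7774]
Step 5: x=[2.1595 8.3281 8.7529 13.1650] v=[0.5068 -2.0837 1.5591 -0.1412]
Step 6: x=[2.7874 7.0892 9.6411 12.9532] v=[2.5114 -4.9556 3.5528 -0.8473]
Step 7: x=[3.6046 5.6316 10.6243 12.7024] v=[3.2686 -5.8306 3.9329 -1.0034]
Step 8: x=[4.2246 4.5447 11.2432 12.5668] v=[2.4798 -4.3478 2.4756 -0.5425]

Answer: 4.2246 4.5447 11.2432 12.5668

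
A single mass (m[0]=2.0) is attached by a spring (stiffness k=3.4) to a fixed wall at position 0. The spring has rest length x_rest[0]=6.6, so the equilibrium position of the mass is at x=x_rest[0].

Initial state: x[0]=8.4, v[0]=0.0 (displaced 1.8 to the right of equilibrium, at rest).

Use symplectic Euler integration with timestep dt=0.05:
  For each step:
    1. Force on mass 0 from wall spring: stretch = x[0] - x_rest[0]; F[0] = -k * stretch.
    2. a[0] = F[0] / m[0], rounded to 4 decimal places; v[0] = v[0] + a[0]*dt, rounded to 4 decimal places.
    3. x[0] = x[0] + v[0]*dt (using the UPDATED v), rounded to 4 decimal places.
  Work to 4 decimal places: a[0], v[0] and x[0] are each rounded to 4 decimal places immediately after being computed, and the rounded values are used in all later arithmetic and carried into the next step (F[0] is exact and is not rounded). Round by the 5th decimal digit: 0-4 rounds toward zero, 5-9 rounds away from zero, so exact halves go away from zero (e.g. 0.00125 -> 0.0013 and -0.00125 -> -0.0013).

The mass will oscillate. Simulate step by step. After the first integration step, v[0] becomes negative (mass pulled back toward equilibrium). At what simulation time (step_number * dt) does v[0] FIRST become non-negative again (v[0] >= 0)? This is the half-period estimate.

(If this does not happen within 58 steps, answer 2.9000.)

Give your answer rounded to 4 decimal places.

Step 0: x=[8.4000] v=[0.0000]
Step 1: x=[8.3924] v=[-0.1530]
Step 2: x=[8.3771] v=[-0.3054]
Step 3: x=[8.3543] v=[-0.4565]
Step 4: x=[8.3240] v=[-0.6056]
Step 5: x=[8.2864] v=[-0.7521]
Step 6: x=[8.2416] v=[-0.8954]
Step 7: x=[8.1899] v=[-1.0349]
Step 8: x=[8.1314] v=[-1.1700]
Step 9: x=[8.0664] v=[-1.3002]
Step 10: x=[7.9952] v=[-1.4248]
Step 11: x=[7.9180] v=[-1.5434]
Step 12: x=[7.8352] v=[-1.6554]
Step 13: x=[7.7472] v=[-1.7604]
Step 14: x=[7.6543] v=[-1.8579]
Step 15: x=[7.5569] v=[-1.9475]
Step 16: x=[7.4555] v=[-2.0288]
Step 17: x=[7.3504] v=[-2.1015]
Step 18: x=[7.2421] v=[-2.1653]
Step 19: x=[7.1311] v=[-2.2199]
Step 20: x=[7.0179] v=[-2.2650]
Step 21: x=[6.9029] v=[-2.3005]
Step 22: x=[6.7866] v=[-2.3262]
Step 23: x=[6.6695] v=[-2.3421]
Step 24: x=[6.5521] v=[-2.3480]
Step 25: x=[6.4349] v=[-2.3439]
Step 26: x=[6.3184] v=[-2.3299]
Step 27: x=[6.2031] v=[-2.3060]
Step 28: x=[6.0895] v=[-2.2723]
Step 29: x=[5.9781] v=[-2.2289]
Step 30: x=[5.8693] v=[-2.1760]
Step 31: x=[5.7636] v=[-2.1139]
Step 32: x=[5.6615] v=[-2.0428]
Step 33: x=[5.5634] v=[-1.9630]
Step 34: x=[5.4697] v=[-1.8749]
Step 35: x=[5.3808] v=[-1.7788]
Step 36: x=[5.2970] v=[-1.6752]
Step 37: x=[5.2188] v=[-1.5644]
Step 38: x=[5.1465] v=[-1.4470]
Step 39: x=[5.0803] v=[-1.3235]
Step 40: x=[5.0206] v=[-1.1943]
Step 41: x=[4.9676] v=[-1.0601]
Step 42: x=[4.9215] v=[-0.9213]
Step 43: x=[4.8826] v=[-0.7786]
Step 44: x=[4.8510] v=[-0.6326]
Step 45: x=[4.8268] v=[-0.4839]
Step 46: x=[4.8101] v=[-0.3332]
Step 47: x=[4.8010] v=[-0.1811]
Step 48: x=[4.7996] v=[-0.0282]
Step 49: x=[4.8058] v=[0.1248]
First v>=0 after going negative at step 49, time=2.4500

Answer: 2.4500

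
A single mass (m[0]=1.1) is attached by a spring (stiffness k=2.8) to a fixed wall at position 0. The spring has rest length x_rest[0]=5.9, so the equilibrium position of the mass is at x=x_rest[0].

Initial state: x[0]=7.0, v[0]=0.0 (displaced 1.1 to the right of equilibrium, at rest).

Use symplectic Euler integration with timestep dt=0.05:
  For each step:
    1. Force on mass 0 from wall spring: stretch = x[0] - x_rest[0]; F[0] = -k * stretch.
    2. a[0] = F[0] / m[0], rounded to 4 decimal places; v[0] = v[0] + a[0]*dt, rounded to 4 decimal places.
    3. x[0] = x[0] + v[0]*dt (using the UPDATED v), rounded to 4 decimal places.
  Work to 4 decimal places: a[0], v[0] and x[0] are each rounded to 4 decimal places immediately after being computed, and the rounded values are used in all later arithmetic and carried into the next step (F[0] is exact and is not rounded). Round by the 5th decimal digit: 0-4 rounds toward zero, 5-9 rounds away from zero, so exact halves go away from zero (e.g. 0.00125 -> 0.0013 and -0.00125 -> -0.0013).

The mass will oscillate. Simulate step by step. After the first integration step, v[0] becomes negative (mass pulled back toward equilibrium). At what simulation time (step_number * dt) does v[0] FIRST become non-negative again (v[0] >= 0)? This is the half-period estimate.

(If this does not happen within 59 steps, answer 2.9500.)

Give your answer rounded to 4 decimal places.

Answer: 2.0000

Derivation:
Step 0: x=[7.0000] v=[0.0000]
Step 1: x=[6.9930] v=[-0.1400]
Step 2: x=[6.9790] v=[-0.2791]
Step 3: x=[6.9582] v=[-0.4164]
Step 4: x=[6.9306] v=[-0.5511]
Step 5: x=[6.8965] v=[-0.6823]
Step 6: x=[6.8560] v=[-0.8091]
Step 7: x=[6.8095] v=[-0.9308]
Step 8: x=[6.7572] v=[-1.0466]
Step 9: x=[6.6994] v=[-1.1557]
Step 10: x=[6.6365] v=[-1.2574]
Step 11: x=[6.5689] v=[-1.3511]
Step 12: x=[6.4971] v=[-1.4362]
Step 13: x=[6.4215] v=[-1.5122]
Step 14: x=[6.3426] v=[-1.5786]
Step 15: x=[6.2609] v=[-1.6349]
Step 16: x=[6.1769] v=[-1.6808]
Step 17: x=[6.0911] v=[-1.7160]
Step 18: x=[6.0041] v=[-1.7403]
Step 19: x=[5.9164] v=[-1.7536]
Step 20: x=[5.8286] v=[-1.7557]
Step 21: x=[5.7413] v=[-1.7466]
Step 22: x=[5.6550] v=[-1.7264]
Step 23: x=[5.5702] v=[-1.6952]
Step 24: x=[5.4875] v=[-1.6532]
Step 25: x=[5.4075] v=[-1.6007]
Step 26: x=[5.3306] v=[-1.5380]
Step 27: x=[5.2573] v=[-1.4655]
Step 28: x=[5.1881] v=[-1.3837]
Step 29: x=[5.1234] v=[-1.2931]
Step 30: x=[5.0637] v=[-1.1943]
Step 31: x=[5.0093] v=[-1.0879]
Step 32: x=[4.9606] v=[-0.9745]
Step 33: x=[4.9179] v=[-0.8549]
Step 34: x=[4.8814] v=[-0.7299]
Step 35: x=[4.8514] v=[-0.6003]
Step 36: x=[4.8281] v=[-0.4668]
Step 37: x=[4.8116] v=[-0.3304]
Step 38: x=[4.8020] v=[-0.1919]
Step 39: x=[4.7994] v=[-0.0522]
Step 40: x=[4.8038] v=[0.0879]
First v>=0 after going negative at step 40, time=2.0000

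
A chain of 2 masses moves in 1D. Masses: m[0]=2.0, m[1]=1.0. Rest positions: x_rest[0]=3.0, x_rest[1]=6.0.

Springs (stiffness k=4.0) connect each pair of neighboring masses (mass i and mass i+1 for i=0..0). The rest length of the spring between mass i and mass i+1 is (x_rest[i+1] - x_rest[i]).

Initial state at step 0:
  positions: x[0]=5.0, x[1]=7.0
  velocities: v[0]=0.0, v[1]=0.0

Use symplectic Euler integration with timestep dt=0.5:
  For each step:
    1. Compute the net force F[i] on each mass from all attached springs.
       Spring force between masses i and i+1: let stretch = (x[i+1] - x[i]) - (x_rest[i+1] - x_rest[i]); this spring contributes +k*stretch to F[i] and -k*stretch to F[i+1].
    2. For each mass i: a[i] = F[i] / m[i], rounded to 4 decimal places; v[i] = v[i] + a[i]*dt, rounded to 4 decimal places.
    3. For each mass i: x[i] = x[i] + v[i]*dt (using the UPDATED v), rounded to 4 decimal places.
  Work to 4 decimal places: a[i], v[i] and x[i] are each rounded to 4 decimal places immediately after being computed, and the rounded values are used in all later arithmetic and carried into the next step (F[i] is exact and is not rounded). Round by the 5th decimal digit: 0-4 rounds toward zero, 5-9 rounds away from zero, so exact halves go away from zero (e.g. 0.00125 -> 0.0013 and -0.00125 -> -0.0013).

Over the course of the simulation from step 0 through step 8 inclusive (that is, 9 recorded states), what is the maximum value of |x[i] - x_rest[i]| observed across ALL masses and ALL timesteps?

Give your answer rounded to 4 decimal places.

Answer: 2.5000

Derivation:
Step 0: x=[5.0000 7.0000] v=[0.0000 0.0000]
Step 1: x=[4.5000 8.0000] v=[-1.0000 2.0000]
Step 2: x=[4.2500 8.5000] v=[-0.5000 1.0000]
Step 3: x=[4.6250 7.7500] v=[0.7500 -1.5000]
Step 4: x=[5.0625 6.8750] v=[0.8750 -1.7500]
Step 5: x=[4.9063 7.1875] v=[-0.3125 0.6250]
Step 6: x=[4.3907 8.2188] v=[-1.0313 2.0626]
Step 7: x=[4.2891 8.4220] v=[-0.2032 0.4064]
Step 8: x=[4.7540 7.4923] v=[0.9297 -1.8594]
Max displacement = 2.5000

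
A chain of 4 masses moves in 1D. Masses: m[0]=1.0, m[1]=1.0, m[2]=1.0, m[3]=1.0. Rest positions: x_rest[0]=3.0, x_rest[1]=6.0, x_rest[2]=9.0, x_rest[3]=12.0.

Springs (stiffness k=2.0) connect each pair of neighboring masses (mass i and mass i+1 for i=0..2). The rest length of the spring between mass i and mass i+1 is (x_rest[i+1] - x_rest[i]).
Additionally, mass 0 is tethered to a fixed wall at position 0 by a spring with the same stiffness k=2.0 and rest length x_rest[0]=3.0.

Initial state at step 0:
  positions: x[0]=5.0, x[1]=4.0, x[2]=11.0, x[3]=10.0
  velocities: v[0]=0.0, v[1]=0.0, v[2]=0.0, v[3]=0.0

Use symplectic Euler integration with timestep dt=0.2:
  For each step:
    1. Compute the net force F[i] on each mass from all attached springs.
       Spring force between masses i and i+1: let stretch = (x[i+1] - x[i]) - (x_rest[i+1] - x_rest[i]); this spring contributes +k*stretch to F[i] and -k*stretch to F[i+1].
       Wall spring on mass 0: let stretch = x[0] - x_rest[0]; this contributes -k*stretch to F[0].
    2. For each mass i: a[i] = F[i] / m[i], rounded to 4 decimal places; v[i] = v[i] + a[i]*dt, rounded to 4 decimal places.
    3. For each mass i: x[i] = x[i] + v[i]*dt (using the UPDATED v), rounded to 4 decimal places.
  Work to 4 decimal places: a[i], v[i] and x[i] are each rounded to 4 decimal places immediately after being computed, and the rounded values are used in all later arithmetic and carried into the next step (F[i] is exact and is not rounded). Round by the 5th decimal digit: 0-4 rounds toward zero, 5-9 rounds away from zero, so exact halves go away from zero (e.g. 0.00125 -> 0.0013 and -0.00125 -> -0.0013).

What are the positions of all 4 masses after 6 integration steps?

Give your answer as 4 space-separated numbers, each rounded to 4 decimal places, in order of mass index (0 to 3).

Answer: 1.2956 7.9848 6.4808 12.8268

Derivation:
Step 0: x=[5.0000 4.0000 11.0000 10.0000] v=[0.0000 0.0000 0.0000 0.0000]
Step 1: x=[4.5200 4.6400 10.3600 10.3200] v=[-2.4000 3.2000 -3.2000 1.6000]
Step 2: x=[3.6880 5.7280 9.2592 10.8832] v=[-4.1600 5.4400 -5.5040 2.8160]
Step 3: x=[2.7242 6.9353 8.0058 11.5565] v=[-4.8192 6.0365 -6.2669 3.3664]
Step 4: x=[1.8793 7.8914 6.9508 12.1857] v=[-4.2244 4.7803 -5.2748 3.1461]
Step 5: x=[1.3650 8.2912 6.3899 12.6361] v=[-2.5713 1.9992 -2.8046 2.2521]
Step 6: x=[1.2956 7.9848 6.4808 12.8268] v=[-0.3468 -1.5318 0.4544 0.9536]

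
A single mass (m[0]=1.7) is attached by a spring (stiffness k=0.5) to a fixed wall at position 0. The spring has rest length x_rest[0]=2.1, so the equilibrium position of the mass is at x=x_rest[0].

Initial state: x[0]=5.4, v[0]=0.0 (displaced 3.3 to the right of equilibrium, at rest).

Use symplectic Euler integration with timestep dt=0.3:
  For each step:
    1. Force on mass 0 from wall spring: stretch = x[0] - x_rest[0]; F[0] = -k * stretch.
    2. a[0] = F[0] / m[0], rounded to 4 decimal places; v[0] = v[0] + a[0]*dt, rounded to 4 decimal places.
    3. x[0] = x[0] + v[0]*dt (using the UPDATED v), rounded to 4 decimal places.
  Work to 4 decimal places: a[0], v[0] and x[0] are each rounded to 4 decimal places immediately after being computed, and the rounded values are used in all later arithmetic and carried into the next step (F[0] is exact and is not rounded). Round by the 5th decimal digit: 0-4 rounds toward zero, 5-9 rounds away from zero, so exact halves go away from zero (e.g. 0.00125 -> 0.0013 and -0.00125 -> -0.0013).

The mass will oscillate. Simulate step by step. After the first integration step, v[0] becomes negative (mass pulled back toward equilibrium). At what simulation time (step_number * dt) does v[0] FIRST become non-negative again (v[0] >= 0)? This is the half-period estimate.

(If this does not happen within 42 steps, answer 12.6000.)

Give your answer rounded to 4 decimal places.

Answer: 6.0000

Derivation:
Step 0: x=[5.4000] v=[0.0000]
Step 1: x=[5.3126] v=[-0.2912]
Step 2: x=[5.1402] v=[-0.5747]
Step 3: x=[4.8873] v=[-0.8430]
Step 4: x=[4.5606] v=[-1.0889]
Step 5: x=[4.1688] v=[-1.3060]
Step 6: x=[3.7222] v=[-1.4886]
Step 7: x=[3.2327] v=[-1.6317]
Step 8: x=[2.7132] v=[-1.7316]
Step 9: x=[2.1775] v=[-1.7857]
Step 10: x=[1.6398] v=[-1.7925]
Step 11: x=[1.1142] v=[-1.7519]
Step 12: x=[0.6147] v=[-1.6649]
Step 13: x=[0.1546] v=[-1.5338]
Step 14: x=[-0.2540] v=[-1.3621]
Step 15: x=[-0.6003] v=[-1.1544]
Step 16: x=[-0.8751] v=[-0.9161]
Step 17: x=[-1.0712] v=[-0.6536]
Step 18: x=[-1.1833] v=[-0.3738]
Step 19: x=[-1.2085] v=[-0.0841]
Step 20: x=[-1.1462] v=[0.2078]
First v>=0 after going negative at step 20, time=6.0000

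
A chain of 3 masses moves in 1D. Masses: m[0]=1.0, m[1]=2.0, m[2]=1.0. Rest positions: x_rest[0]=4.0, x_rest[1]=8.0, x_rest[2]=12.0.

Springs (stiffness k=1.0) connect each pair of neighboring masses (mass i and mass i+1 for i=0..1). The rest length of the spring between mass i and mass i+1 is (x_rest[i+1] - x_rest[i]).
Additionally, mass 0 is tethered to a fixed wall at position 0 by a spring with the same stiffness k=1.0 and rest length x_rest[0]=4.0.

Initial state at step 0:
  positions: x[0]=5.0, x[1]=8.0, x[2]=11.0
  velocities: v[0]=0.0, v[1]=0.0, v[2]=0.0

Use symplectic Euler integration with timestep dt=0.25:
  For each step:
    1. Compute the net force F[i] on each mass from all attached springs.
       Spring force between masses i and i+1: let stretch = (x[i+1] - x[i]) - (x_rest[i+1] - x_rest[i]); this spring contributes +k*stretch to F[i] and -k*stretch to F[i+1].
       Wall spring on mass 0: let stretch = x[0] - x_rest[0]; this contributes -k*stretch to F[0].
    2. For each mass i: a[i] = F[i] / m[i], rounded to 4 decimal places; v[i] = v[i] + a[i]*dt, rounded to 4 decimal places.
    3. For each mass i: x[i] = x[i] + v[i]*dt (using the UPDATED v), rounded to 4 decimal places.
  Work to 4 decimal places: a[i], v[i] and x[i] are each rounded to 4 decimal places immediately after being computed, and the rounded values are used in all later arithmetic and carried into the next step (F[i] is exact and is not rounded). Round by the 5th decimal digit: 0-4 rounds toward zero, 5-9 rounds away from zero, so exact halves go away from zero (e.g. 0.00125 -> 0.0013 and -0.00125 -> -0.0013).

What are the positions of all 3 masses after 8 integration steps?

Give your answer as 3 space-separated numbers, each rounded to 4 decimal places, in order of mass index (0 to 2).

Answer: 2.9546 7.7742 12.4956

Derivation:
Step 0: x=[5.0000 8.0000 11.0000] v=[0.0000 0.0000 0.0000]
Step 1: x=[4.8750 8.0000 11.0625] v=[-0.5000 0.0000 0.2500]
Step 2: x=[4.6406 7.9981 11.1836] v=[-0.9375 -0.0078 0.4844]
Step 3: x=[4.3260 7.9908 11.3556] v=[-1.2583 -0.0293 0.6880]
Step 4: x=[3.9701 7.9741 11.5673] v=[-1.4236 -0.0668 0.8468]
Step 5: x=[3.6163 7.9446 11.8044] v=[-1.4151 -0.1182 0.9485]
Step 6: x=[3.3070 7.9004 12.0503] v=[-1.2371 -0.1768 0.9836]
Step 7: x=[3.0781 7.8423 12.2868] v=[-0.9155 -0.2323 0.9461]
Step 8: x=[2.9546 7.7742 12.4956] v=[-0.4940 -0.2723 0.8350]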